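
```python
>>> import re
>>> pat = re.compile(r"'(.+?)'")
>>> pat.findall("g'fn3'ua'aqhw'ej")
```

['fn3', 'aqhw']

Lazy quantifiers expand one character at a time until the remainder of the pattern can match.
Scanning left to right: at [1:6] match "'fn3'", group 1 = 'fn3'; at [8:14] match "'aqhw'", group 1 = 'aqhw'.
`findall` collects group 1 from each match (2 total).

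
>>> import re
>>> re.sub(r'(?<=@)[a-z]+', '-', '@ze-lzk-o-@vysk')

The lookaround is zero-width — it requires the adjacent text to match without consuming it, so the asserted text isn't part of the match.
Every occurrence is swapped for '-'.

'@--lzk-o-@-'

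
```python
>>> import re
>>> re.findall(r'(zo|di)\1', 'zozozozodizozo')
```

['zo', 'zo', 'zo']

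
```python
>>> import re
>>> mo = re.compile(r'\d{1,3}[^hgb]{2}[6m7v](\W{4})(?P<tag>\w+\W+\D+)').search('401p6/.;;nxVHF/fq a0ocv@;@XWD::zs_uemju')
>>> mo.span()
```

(0, 19)

This matches 1 to 3 of a digit, then exactly 2 of any character except [hgb], then one of [6m7v]; then exactly 4 of a non-word character (captured); then one or more of a word character, then one or more of a non-word character, then one or more of a non-digit (captured as 'tag').
`search` walks the string left to right and returns the first match it finds.
The match spans [0:19] → '401p6/.;;nxVHF/fq a'.
Captured: group 1 = '/.;;', group 2 = 'nxVHF/fq a'.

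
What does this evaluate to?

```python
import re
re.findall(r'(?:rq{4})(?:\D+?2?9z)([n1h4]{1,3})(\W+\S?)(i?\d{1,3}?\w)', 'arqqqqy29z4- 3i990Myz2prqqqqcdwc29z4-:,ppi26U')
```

Pattern: a literal 'r', then exactly 4 of a literal 'q' (non-capturing group); then one or more of a non-digit (lazy), then optionally a literal '2', then the literal '9z' (non-capturing group); then 1 to 3 of one of [n1h4] (captured); then one or more of a non-word character, then optionally a non-whitespace character (captured); then optionally the literal 'i', then 1 to 3 of a digit (lazy), then a word character (captured).
A non-greedy quantifier consumes as few characters as it can — just enough that the remainder of the pattern still matches from where it stops; whatever follows it matches normally.
Matches: at [1:17] match 'rqqqqy29z4- 3i99', groups = ('4', '- 3', 'i99').
`findall` packs the 3 group values into a tuple for every match.

[('4', '- 3', 'i99')]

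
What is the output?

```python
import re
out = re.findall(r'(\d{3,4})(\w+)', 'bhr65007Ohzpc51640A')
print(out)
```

[('6500', '7Ohzpc51640A')]

The pattern matches 3 to 4 of a digit (captured); then one or more of a word character (captured).
Scanning left to right: at [3:19] match '65007Ohzpc51640A', groups = ('6500', '7Ohzpc51640A').
Multiple groups make `findall` return tuples — one 2-tuple for the one match.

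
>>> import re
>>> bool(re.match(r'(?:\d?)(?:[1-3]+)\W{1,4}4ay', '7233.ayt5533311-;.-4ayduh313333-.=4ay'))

False

This matches optionally a digit (non-capturing group); then one or more of a character in [1-3] (non-capturing group); then 1 to 4 of a non-word character, then the literal '4ay'.
`re.match` won't scan ahead — the pattern has to work from the very first character.
Here position 0 doesn't satisfy it, so the call returns None, and `bool(None)` is False.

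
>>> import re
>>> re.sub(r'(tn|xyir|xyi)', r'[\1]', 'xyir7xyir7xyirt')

Alternation tries branches left to right and keeps the first one that lets the overall match succeed at that position.
Each match is replaced using the text its own group 1 captured.

'[xyir]7[xyir]7[xyir]t'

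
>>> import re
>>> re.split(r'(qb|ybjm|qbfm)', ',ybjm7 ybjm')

[',', 'ybjm', '7 ', 'ybjm', '']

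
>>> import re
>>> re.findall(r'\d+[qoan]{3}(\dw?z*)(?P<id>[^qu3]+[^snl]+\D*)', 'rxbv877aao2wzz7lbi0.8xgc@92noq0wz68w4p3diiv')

Pattern: one or more of a digit, then exactly 3 of one of [qoan]; then a digit, then optionally a literal 'w', then zero or more of a literal 'z' (captured); then one or more of any character except [qu3], then one or more of any character except [snl], then zero or more of a non-digit (captured as 'id').
Matches: at [4:43] match '877aao2wzz7lbi0.8xgc@92noq0wz68w4p3diiv', groups = ('2wzz', '7lbi0.8xgc@92noq0wz68w4p3diiv').
`findall` packs the 2 group values into a tuple for every match.

[('2wzz', '7lbi0.8xgc@92noq0wz68w4p3diiv')]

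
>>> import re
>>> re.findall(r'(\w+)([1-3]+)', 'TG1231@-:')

This matches one or more of a word character (captured); then one or more of a character in [1-3] (captured).
Walking the string: at [0:6] match 'TG1231', groups = ('TG123', '1').
2 groups means the one result is a tuple of 2 captured strings — 1 here.

[('TG123', '1')]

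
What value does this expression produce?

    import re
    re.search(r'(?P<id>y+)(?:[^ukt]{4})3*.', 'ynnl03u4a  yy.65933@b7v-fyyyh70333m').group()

This matches one or more of a literal 'y' (captured as 'id'); then exactly 4 of any character except [ukt] (non-capturing group); then zero or more of the literal '3', then any character.
The match spans [0:7] → 'ynnl03u'.

'ynnl03u'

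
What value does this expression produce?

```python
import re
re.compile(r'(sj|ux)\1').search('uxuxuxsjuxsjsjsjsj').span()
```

The backreference `\1` re-matches whatever the first group consumed, character for character.
`re.search` tries every starting position until one works.
The match spans [0:4] → 'uxux'.
Captured: group 1 = 'ux'.

(0, 4)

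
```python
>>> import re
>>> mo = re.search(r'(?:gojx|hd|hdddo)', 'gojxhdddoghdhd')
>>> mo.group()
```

'gojx'

`re.search` scans for the first position where the pattern succeeds.
The match spans [0:4] → 'gojx'.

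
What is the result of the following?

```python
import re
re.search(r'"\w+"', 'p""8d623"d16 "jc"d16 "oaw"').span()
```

`re.search` tries every starting position until one works.
The match spans [2:9] → '"8d623"'.

(2, 9)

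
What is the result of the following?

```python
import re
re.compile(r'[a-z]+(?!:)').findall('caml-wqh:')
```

The negative lookahead/lookbehind blocks any match where the forbidden context is present.
Scanning left to right: at [0:4] → 'caml'; at [5:7] → 'wq'.
`findall` yields the raw match text (2 of them) because the pattern has no groups.

['caml', 'wq']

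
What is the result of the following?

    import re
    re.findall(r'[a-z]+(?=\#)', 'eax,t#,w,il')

Lookahead/lookbehind check context without consuming it, so the matched span excludes the asserted characters.
Walking the string: at [4:5] → 't'.
Since nothing is captured, `findall` lists the 1 matched substring directly.

['t']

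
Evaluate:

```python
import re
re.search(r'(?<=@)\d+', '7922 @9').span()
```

The positive lookaround only admits positions where the adjacent text matches; those characters stay outside the span.
The match spans [6:7] → '9'.

(6, 7)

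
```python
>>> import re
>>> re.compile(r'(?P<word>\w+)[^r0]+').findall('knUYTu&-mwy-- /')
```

['knUYTu']

Pattern: one or more of a word character (captured as 'word'); then one or more of any character except [r0].
Walking the string: at [0:15] match 'knUYTu&-mwy-- /', group 1 = 'knUYTu'.
`findall` collects group 1 from the one match (1 total).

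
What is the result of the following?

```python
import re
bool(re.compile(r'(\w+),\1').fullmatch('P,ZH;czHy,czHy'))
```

`\1` has to match the exact text group 1 already captured.
`re.fullmatch` is like wrapping the pattern in `^…$` (in single-line mode).
Here there's no way to consume every character, so the call returns None, and `bool(None)` is False.

False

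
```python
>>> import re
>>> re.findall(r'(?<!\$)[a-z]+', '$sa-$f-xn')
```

Because the assertion is negative and zero-width, positions next to the forbidden text are skipped.
With no groups in the pattern, `findall` gives back each whole match — 2 here.

['a', 'xn']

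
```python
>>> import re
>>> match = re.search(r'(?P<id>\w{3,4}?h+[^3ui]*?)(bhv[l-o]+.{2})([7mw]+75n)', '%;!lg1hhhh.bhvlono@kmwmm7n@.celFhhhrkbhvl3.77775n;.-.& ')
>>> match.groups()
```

('lg1hhhh.bhvlono@kmwmm7n@.celFhhhrk', 'bhvl3.', '77775n')

The pattern matches 3 to 4 of a word character (lazy), then one or more of the literal 'h', then zero or more of any character except [3ui] (lazy) (captured as 'id'); then the literal 'bhv', then one or more of a character in [l-o], then exactly 2 of any character (captured); then one or more of one of [7mw], then the literal '75n' (captured).
`search` walks the string left to right and returns the first match it finds.
The match spans [3:49] → 'lg1hhhh.bhvlono@kmwmm7n@.celFhhhrkbhvl3.77775n'.
Captured: group 1 = 'lg1hhhh.bhvlono@kmwmm7n@.celFhhhrk', group 2 = 'bhvl3.', group 3 = '77775n'.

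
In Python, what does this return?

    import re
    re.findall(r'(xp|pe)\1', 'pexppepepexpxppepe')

['pe', 'xp', 'pe']

The backreference `\1` re-matches whatever the first group consumed, character for character.
One capturing group, so `findall` returns just the captured substring from each match — 3 in all.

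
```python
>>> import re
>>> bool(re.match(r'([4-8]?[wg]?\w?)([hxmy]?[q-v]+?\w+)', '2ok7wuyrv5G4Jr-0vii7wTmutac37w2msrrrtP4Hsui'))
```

False

`re.match` only tries the pattern at the start of the string.
Here position 0 doesn't satisfy it, so the call returns None, and `bool(None)` is False.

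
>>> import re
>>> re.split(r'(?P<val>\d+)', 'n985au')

This matches one or more of a digit (captured as 'val').
Matches to split on: at [1:4] → '985'.
The group in the pattern means `split` returns the separators' captures alongside the pieces.

['n', '985', 'au']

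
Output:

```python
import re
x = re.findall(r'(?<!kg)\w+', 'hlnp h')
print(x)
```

['hlnp', 'h']

A negative assertion filters positions out without eating any characters.
Scanning left to right: at [0:4] → 'hlnp'; at [5:6] → 'h'.
No capturing groups, so `findall` returns the 2 full match strings.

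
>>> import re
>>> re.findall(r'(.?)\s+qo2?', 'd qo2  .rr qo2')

['d', 'r']

Pattern: optionally any character (captured); then one or more of whitespace, then the literal 'qo'; then optionally a literal '2'.
Walking the string: at [0:5] match 'd qo2', group 1 = 'd'; at [9:14] match 'r qo2', group 1 = 'r'.
With a single group, `findall` returns only what that group captured — 2 items.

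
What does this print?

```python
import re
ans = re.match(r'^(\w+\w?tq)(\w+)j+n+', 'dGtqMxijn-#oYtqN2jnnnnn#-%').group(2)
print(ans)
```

The match spans [0:9] → 'dGtqMxijn'.
Captured: group 1 = 'dGtq', group 2 = 'Mxi'.

Mxi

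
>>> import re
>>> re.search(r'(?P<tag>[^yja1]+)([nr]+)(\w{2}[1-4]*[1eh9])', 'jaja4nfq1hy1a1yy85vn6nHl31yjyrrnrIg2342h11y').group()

'4nfq1h'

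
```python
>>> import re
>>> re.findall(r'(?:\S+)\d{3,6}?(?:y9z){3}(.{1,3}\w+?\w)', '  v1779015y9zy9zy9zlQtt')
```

This matches one or more of a non-whitespace character (non-capturing group); then 3 to 6 of a digit (lazy), then the literal 'y9z' repeated 3 times; then 1 to 3 of any character, then one or more of a word character (lazy), then a word character (captured).
Because there's exactly one group, `findall` drops the full match and keeps group 1 from the one hit.

['lQtt']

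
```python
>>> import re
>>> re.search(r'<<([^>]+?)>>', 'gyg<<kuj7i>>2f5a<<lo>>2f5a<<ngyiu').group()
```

Unlike `match`, `search` isn't anchored — it looks for the pattern anywhere in the string.
The match spans [3:12] → '<<kuj7i>>'.
Captured: group 1 = 'kuj7i'.

'<<kuj7i>>'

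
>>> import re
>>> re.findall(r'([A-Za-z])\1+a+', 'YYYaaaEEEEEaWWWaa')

['Y', 'E', 'W']

A backreference is literal: `\1` must see the identical characters the first group matched.
Walking the string: at [0:6] match 'YYYaaa', group 1 = 'Y'; at [6:12] match 'EEEEEa', group 1 = 'E'; at [12:17] match 'WWWaa', group 1 = 'W'.
`findall` collects group 1 from each match (3 total).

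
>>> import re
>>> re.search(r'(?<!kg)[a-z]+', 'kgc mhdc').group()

The negative lookaround is zero-width — it rules out positions where the adjacent text would match, without consuming anything.
The match spans [0:3] → 'kgc'.

'kgc'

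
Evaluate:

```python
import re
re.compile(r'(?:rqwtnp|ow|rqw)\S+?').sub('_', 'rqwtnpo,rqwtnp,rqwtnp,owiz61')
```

The regex engine tests alternatives in the order written; an earlier branch that matches wins even if a later one would match more.
Every occurrence is swapped for '_'.

'_,___z61'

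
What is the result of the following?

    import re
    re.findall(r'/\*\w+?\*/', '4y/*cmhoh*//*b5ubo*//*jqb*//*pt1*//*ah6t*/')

Scanning left to right: at [2:11] → '/*cmhoh*/'; at [11:20] → '/*b5ubo*/'; at [20:27] → '/*jqb*/'; at [27:34] → '/*pt1*/'; at [34:42] → '/*ah6t*/'.
Since nothing is captured, `findall` lists the 5 matched substrings directly.

['/*cmhoh*/', '/*b5ubo*/', '/*jqb*/', '/*pt1*/', '/*ah6t*/']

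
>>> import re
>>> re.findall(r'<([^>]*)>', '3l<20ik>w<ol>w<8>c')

One capturing group, so `findall` returns just the captured substring from each match — 3 in all.

['20ik', 'ol', '8']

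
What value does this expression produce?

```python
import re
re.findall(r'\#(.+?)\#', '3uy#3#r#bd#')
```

['3', 'bd']

Lazy quantifiers expand one character at a time until the remainder of the pattern can match.
Walking the string: at [3:6] match '#3#', group 1 = '3'; at [7:11] match '#bd#', group 1 = 'bd'.
One capturing group, so `findall` returns just the captured substring from each match — 2 in all.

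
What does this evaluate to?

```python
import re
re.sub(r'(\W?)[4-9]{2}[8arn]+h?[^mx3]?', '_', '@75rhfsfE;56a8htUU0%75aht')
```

'_sfE_UU0_'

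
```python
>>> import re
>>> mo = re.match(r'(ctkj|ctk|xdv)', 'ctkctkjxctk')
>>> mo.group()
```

'ctk'

`re.match` won't scan ahead — the pattern has to work from the very first character.
The match spans [0:3] → 'ctk'.
Captured: group 1 = 'ctk'.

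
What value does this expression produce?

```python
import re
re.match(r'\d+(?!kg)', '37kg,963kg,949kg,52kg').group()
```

A negative assertion filters positions out without eating any characters.
`re.match` only tries the pattern at the start of the string.
The match spans [0:1] → '3'.

'3'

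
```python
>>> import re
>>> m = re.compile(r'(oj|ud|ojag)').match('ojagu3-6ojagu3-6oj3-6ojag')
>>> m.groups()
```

('oj',)

The match spans [0:2] → 'oj'.
Captured: group 1 = 'oj'.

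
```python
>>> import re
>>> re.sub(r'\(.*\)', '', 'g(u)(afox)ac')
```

Matches: at [1:10] → '(u)(afox)'.
Each match is replaced by ''.

'gac'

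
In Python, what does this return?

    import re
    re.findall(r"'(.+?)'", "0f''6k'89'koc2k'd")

A `+?`/`*?`/`{m,n}?` starts at its minimum and grows only as far as needed for what follows to match.
One capturing group, so `findall` returns just the captured substring from each match — 2 in all.

["'6k", 'koc2k']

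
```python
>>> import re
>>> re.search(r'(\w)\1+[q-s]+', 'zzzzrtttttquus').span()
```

(0, 5)

`\1` has to match the exact text group 1 already captured.
The match spans [0:5] → 'zzzzr'.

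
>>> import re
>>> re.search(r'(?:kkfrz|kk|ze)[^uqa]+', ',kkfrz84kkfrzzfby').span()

The match spans [1:17] → 'kkfrz84kkfrzzfby'.

(1, 17)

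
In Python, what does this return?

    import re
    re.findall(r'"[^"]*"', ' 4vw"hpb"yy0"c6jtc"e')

Since nothing is captured, `findall` lists the 2 matched substrings directly.

['"hpb"', '"c6jtc"']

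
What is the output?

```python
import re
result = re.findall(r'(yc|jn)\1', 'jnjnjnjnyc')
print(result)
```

['jn', 'jn']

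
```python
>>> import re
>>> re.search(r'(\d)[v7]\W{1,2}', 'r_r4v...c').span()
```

(3, 7)

The pattern matches a digit (captured); then one of [v7], then 1 to 2 of a non-word character.
`re.search` tries every starting position until one works.
The match spans [3:7] → '4v..'.
Captured: group 1 = '4'.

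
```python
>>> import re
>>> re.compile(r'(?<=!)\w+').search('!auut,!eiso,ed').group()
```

'auut'

The `(?=…)`/`(?<=…)` assertion just peeks at neighbouring text; it doesn't advance the match position.
`search` walks the string left to right and returns the first match it finds.
The match spans [1:5] → 'auut'.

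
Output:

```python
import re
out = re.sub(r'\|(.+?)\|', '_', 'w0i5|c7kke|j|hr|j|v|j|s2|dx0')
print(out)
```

w0i5_j_j_j_dx0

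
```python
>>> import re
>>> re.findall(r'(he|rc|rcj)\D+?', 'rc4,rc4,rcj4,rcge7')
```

`findall` collects group 1 from each match (2 total).

['rc', 'rc']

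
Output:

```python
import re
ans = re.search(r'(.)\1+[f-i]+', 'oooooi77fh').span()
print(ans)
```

(0, 6)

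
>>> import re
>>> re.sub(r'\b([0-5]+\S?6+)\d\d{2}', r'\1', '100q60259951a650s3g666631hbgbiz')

'100q69951a650s3g666631hbgbiz'

This matches a word boundary (`\b`, zero-width); then one or more of a character in [0-5], then optionally a non-whitespace character, then one or more of the literal '6' (captured); then a digit, then exactly 2 of a digit.
Matches: at [0:8] → '100q6025'.
`\1` in the replacement pulls in group 1's text for each match.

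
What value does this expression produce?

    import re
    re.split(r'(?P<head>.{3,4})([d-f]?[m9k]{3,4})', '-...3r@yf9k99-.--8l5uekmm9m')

['-...', '3r@y', 'f9k99', '-.--', '8l5u', 'ekmm9', 'm']

With a capturing group present, the delimiter's captured portion is kept in the result list.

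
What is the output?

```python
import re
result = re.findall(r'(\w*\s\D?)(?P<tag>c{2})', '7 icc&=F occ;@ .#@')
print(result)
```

[('7 i', 'cc'), ('F o', 'cc')]

Pattern: zero or more of a word character, then whitespace, then optionally a non-digit (captured); then exactly 2 of a literal 'c' (captured as 'tag').
Scanning left to right: at [0:5] match '7 icc', groups = ('7 i', 'cc'); at [7:12] match 'F occ', groups = ('F o', 'cc').
2 groups means each result is a tuple of 2 captured strings — 2 here.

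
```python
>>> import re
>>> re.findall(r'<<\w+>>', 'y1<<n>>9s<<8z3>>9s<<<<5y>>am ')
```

Scanning left to right: at [2:7] → '<<n>>'; at [9:16] → '<<8z3>>'; at [20:26] → '<<5y>>'.
Since nothing is captured, `findall` lists the 3 matched substrings directly.

['<<n>>', '<<8z3>>', '<<5y>>']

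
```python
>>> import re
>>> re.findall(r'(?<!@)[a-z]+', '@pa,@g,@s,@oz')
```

`(?!…)`/`(?<!…)` only lets a position through if the neighbouring text does NOT match; no characters are consumed.
Scanning left to right: at [2:3] → 'a'; at [12:13] → 'z'.
No capturing groups, so `findall` returns the 2 full match strings.

['a', 'z']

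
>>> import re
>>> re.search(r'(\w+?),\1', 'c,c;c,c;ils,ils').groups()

`\1` is not a pattern — it's the concrete string captured by group 1, re-applied verbatim.
Unlike `match`, `search` isn't anchored — it looks for the pattern anywhere in the string.
The match spans [0:3] → 'c,c'.
Captured: group 1 = 'c'.

('c',)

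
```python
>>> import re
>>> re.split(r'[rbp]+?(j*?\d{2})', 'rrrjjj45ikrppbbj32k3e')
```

['', 'jjj45', 'ik', 'j32', 'k3e']

This matches one or more of one of [rbp] (lazy); then zero or more of the literal 'j' (lazy), then exactly 2 of a digit (captured).
Because the pattern has a capturing group, `split` also inserts each captured text between the pieces.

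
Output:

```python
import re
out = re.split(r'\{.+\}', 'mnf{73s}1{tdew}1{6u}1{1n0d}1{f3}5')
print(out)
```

Each match becomes a cut point; 2 segments remain.

['mnf', '5']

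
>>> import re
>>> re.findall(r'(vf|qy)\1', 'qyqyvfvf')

['qy', 'vf']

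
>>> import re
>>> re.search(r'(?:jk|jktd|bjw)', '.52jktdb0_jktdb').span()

Alternation isn't longest-match — the leftmost alternative that fits at this position is chosen.
Unlike `match`, `search` isn't anchored — it looks for the pattern anywhere in the string.
The match spans [3:5] → 'jk'.

(3, 5)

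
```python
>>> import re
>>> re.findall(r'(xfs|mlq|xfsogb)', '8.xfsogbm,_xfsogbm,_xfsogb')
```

['xfs', 'xfs', 'xfs']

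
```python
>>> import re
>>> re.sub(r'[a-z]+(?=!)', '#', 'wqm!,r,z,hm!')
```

'#!,r,z,#!'

Lookahead/lookbehind check context without consuming it, so the matched span excludes the asserted characters.
Matches: at [0:3] → 'wqm'; at [9:11] → 'hm'.
`sub` substitutes '#' at each match site.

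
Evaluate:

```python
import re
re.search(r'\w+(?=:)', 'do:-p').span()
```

(0, 2)

The positive lookaround only admits positions where the adjacent text matches; those characters stay outside the span.
Unlike `match`, `search` isn't anchored — it looks for the pattern anywhere in the string.
The match spans [0:2] → 'do'.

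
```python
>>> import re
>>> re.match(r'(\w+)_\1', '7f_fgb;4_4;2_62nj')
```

A backreference is literal: `\1` must see the identical characters the first group matched.
`re.match` won't scan ahead — the pattern has to work from the very first character.
Here the pattern fails at index 0, so the call returns None.

None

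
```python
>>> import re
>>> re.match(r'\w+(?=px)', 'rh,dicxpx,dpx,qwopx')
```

None

`re.match` only tries the pattern at the start of the string.
Here position 0 doesn't satisfy it, so the call returns None.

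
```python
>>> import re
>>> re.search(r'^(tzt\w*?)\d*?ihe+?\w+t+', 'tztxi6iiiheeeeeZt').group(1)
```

'tztxi6ii'

The pattern matches anchored at the start of the string; then the literal 'tzt', then zero or more of a word character (lazy) (captured); then zero or more of a digit (lazy), then the literal 'ih', then one or more of a literal 'e' (lazy); then one or more of a word character; then one or more of a literal 't'.
`re.search` tries every starting position until one works.
The match spans [0:17] → 'tztxi6iiiheeeeeZt'.
Captured: group 1 = 'tztxi6ii'.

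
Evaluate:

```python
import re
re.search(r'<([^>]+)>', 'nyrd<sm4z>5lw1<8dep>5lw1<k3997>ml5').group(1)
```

The match spans [4:10] → '<sm4z>'.
Captured: group 1 = 'sm4z'.

'sm4z'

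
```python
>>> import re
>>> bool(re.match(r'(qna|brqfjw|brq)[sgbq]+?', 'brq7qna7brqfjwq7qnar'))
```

`match` is anchored at position 0; if the pattern doesn't fit there, it returns None.
Here the pattern fails at index 0, so the call returns None, and `bool(None)` is False.

False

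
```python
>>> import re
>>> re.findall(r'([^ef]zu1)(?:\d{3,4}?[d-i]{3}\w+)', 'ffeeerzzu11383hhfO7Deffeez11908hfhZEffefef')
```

['zzu1']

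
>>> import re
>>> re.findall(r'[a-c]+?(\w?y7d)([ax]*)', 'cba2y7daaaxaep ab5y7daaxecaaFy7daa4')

This matches one or more of a character in [a-c] (lazy); then optionally a word character, then the literal 'y7d' (captured); then zero or more of one of [ax] (captured).
Matches: at [0:12] match 'cba2y7daaaxa', groups = ('2y7d', 'aaaxa'); at [15:24] match 'ab5y7daax', groups = ('5y7d', 'aax'); at [25:34] match 'caaFy7daa', groups = ('Fy7d', 'aa').
Multiple groups make `findall` return tuples — one 2-tuple for each match.

[('2y7d', 'aaaxa'), ('5y7d', 'aax'), ('Fy7d', 'aa')]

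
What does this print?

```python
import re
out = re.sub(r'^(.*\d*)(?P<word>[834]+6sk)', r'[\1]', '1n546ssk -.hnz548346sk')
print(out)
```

The replacement refers to a captured group, so each match is rewritten using its own captured text.

[1n546ssk -.hnz5483]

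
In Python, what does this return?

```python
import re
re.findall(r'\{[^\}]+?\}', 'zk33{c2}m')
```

No capturing groups, so `findall` returns the 1 full match string.

['{c2}']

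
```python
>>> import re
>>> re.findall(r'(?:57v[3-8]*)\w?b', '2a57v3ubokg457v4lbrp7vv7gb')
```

['57v3ub', '57v4lb']

`findall` yields the raw match text (2 of them) because the pattern has no groups.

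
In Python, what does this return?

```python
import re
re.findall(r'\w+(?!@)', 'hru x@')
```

`(?!…)`/`(?<!…)` only lets a position through if the neighbouring text does NOT match; no characters are consumed.
Since nothing is captured, `findall` lists the 1 matched substring directly.

['hru']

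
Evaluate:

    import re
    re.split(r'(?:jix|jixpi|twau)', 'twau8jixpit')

['', '8', 'pit']

Alternation isn't longest-match — the leftmost alternative that fits at this position is chosen.
Matches to split on: at [0:4] → 'twau'; at [5:8] → 'jix'.
`split` removes every match and returns the 3 fragments in between.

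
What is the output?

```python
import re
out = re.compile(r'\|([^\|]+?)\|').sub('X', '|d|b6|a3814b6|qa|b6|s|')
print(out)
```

Matches: at [0:3] → '|d|'; at [5:14] → '|a3814b6|'; at [16:20] → '|b6|'.
Every occurrence is swapped for 'X'.

Xb6XqaXs|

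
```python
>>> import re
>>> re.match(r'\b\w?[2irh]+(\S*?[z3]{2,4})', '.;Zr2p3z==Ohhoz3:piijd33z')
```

None

With `match`, the pattern is implicitly anchored at the beginning.
Here the string doesn't start with a match, so the call returns None.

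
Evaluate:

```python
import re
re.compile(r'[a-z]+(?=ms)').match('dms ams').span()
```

(0, 1)

Lookahead/lookbehind check context without consuming it, so the matched span excludes the asserted characters.
`re.match` only tries the pattern at the start of the string.
The match spans [0:1] → 'd'.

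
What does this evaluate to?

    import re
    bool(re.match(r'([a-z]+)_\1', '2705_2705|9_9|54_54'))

`\1` has to match the exact text group 1 already captured.
`match` is anchored at position 0; if the pattern doesn't fit there, it returns None.
Here position 0 doesn't satisfy it, so the call returns None, and `bool(None)` is False.

False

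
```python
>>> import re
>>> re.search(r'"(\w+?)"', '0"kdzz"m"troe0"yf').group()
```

`search` walks the string left to right and returns the first match it finds.
The match spans [1:7] → '"kdzz"'.
Captured: group 1 = 'kdzz'.

'"kdzz"'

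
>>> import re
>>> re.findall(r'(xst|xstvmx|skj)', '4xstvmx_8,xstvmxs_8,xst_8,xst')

The regex engine tests alternatives in the order written; an earlier branch that matches wins even if a later one would match more.
`findall` collects group 1 from each match (4 total).

['xst', 'xst', 'xst', 'xst']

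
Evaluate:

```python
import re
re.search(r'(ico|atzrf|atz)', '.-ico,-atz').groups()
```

('ico',)

`re.search` tries every starting position until one works.
The match spans [2:5] → 'ico'.
Captured: group 1 = 'ico'.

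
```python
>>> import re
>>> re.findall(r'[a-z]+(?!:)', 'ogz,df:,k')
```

['ogz', 'd', 'k']

`(?!…)`/`(?<!…)` only lets a position through if the neighbouring text does NOT match; no characters are consumed.
Walking the string: at [0:3] → 'ogz'; at [4:5] → 'd'; at [8:9] → 'k'.
Since nothing is captured, `findall` lists the 3 matched substrings directly.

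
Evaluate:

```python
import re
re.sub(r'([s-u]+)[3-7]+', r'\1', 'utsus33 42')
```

'utsus 42'

This matches one or more of a character in [s-u] (captured); then one or more of a character in [3-7].
Matches: at [0:7] → 'utsus33'.
Each match is replaced using the text its own group 1 captured.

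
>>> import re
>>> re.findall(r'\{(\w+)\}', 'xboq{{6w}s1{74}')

Matches: at [5:9] match '{6w}', group 1 = '6w'; at [11:15] match '{74}', group 1 = '74'.
One capturing group, so `findall` returns just the captured substring from each match — 2 in all.

['6w', '74']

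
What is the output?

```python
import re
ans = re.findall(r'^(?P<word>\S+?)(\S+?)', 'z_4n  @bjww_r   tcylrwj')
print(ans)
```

[('z', '_')]

A `+?`/`*?`/`{m,n}?` starts at its minimum and grows only as far as needed for what follows to match.
2 groups means the one result is a tuple of 2 captured strings — 1 here.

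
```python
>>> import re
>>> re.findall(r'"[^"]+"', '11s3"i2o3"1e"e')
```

['"i2o3"']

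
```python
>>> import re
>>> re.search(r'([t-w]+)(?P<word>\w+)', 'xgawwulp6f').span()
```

(3, 10)

This matches one or more of a character in [t-w] (captured); then one or more of a word character (captured as 'word').
The match spans [3:10] → 'wwulp6f'.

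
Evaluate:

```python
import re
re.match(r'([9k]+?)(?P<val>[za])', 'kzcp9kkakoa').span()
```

(0, 2)

The pattern matches one or more of one of [9k] (lazy) (captured); then one of [za] (captured as 'val').
`re.match` only tries the pattern at the start of the string.
The match spans [0:2] → 'kz'.
Captured: group 1 = 'k', group 2 = 'z'.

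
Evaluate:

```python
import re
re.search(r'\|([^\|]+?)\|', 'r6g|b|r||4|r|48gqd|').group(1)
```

'b'

`re.search` tries every starting position until one works.
The match spans [3:6] → '|b|'.
Captured: group 1 = 'b'.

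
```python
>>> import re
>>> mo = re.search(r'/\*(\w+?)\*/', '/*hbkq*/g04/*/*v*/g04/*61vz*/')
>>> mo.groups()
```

('hbkq',)

`re.search` tries every starting position until one works.
The match spans [0:8] → '/*hbkq*/'.
Captured: group 1 = 'hbkq'.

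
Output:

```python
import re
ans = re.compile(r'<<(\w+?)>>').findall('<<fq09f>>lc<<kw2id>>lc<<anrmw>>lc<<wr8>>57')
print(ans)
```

One capturing group, so `findall` returns just the captured substring from each match — 4 in all.

['fq09f', 'kw2id', 'anrmw', 'wr8']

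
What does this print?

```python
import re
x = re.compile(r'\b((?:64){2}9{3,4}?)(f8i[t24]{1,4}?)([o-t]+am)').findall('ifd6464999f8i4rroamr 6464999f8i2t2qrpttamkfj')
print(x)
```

[('6464999', 'f8i2t2', 'qrpttam')]

This matches a word boundary (`\b`, zero-width); then the literal '64' repeated 2 times, then 3 to 4 of the literal '9' (lazy) (captured); then the literal 'f8i', then 1 to 4 of one of [t24] (lazy) (captured); then one or more of a character in [o-t], then the literal 'am' (captured).
Walking the string: at [21:41] match '6464999f8i2t2qrpttam', groups = ('6464999', 'f8i2t2', 'qrpttam').
3 groups means the one result is a tuple of 3 captured strings — 1 here.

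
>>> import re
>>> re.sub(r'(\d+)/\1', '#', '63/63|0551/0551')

'#|#'

The backreference `\1` re-matches whatever the first group consumed, character for character.
Matches: at [0:5] → '63/63'; at [6:15] → '0551/0551'.
Each match is replaced by '#'.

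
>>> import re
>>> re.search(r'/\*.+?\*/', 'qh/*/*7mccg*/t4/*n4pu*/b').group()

'/*/*7mccg*/'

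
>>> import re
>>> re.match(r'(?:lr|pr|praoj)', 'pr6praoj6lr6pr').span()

`re.match` only tries the pattern at the start of the string.
The match spans [0:2] → 'pr'.

(0, 2)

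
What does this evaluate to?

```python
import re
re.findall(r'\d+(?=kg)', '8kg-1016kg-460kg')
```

['8', '1016', '460']

Because the assertion is zero-width, the text it checks is not consumed and won't appear in the result.
With no groups in the pattern, `findall` gives back each whole match — 3 here.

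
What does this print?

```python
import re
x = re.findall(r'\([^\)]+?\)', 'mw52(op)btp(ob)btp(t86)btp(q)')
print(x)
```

['(op)', '(ob)', '(t86)', '(q)']

Scanning left to right: at [4:8] → '(op)'; at [11:15] → '(ob)'; at [18:23] → '(t86)'; at [26:29] → '(q)'.
With no groups in the pattern, `findall` gives back each whole match — 4 here.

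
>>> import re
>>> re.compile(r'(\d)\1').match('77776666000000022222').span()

`match` is anchored at position 0; if the pattern doesn't fit there, it returns None.
The match spans [0:2] → '77'.

(0, 2)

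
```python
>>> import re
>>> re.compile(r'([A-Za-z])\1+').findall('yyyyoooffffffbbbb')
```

The backreference `\1` re-matches whatever the first group consumed, character for character.
One capturing group, so `findall` returns just the captured substring from each match — 4 in all.

['y', 'o', 'f', 'b']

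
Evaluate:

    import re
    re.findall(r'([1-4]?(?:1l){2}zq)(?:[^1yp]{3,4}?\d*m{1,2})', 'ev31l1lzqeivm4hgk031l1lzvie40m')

The pattern matches optionally a character in [1-4], then the literal '1l' repeated 2 times, then the literal 'zq' (captured); then 3 to 4 of any character except [1yp] (lazy), then zero or more of a digit, then 1 to 2 of the literal 'm' (non-capturing group).
Walking the string: at [2:13] match '31l1lzqeivm', group 1 = '31l1lzq'.
One capturing group, so `findall` returns just the captured substring from the one match — 1 in all.

['31l1lzq']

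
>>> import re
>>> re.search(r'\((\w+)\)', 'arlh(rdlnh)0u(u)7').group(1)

The match spans [4:11] → '(rdlnh)'.
Captured: group 1 = 'rdlnh'.

'rdlnh'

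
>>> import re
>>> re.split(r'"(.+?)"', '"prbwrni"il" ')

['', 'prbwrni', 'il" ']

A non-greedy quantifier consumes as few characters as it can — just enough that the remainder of the pattern still matches from where it stops; whatever follows it matches normally.
`re.split` interleaves the captured-group text with the surrounding fragments.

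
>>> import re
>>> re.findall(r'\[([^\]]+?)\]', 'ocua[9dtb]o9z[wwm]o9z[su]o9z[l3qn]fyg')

Scanning left to right: at [4:10] match '[9dtb]', group 1 = '9dtb'; at [13:18] match '[wwm]', group 1 = 'wwm'; at [21:25] match '[su]', group 1 = 'su'; at [28:34] match '[l3qn]', group 1 = 'l3qn'.
With a single group, `findall` returns only what that group captured — 4 items.

['9dtb', 'wwm', 'su', 'l3qn']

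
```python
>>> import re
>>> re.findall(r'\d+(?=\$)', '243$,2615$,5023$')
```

Because the assertion is zero-width, the text it checks is not consumed and won't appear in the result.
Matches: at [0:3] → '243'; at [5:9] → '2615'; at [11:15] → '5023'.
Since nothing is captured, `findall` lists the 3 matched substrings directly.

['243', '2615', '5023']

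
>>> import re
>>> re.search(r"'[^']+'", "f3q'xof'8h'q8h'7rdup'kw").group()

`search` walks the string left to right and returns the first match it finds.
The match spans [3:8] → "'xof'".

"'xof'"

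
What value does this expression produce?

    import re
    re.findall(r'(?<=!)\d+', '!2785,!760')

['2785', '760']

Lookahead/lookbehind check context without consuming it, so the matched span excludes the asserted characters.
With no groups in the pattern, `findall` gives back each whole match — 2 here.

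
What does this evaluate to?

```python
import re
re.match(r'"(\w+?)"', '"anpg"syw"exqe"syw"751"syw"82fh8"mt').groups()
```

('anpg',)

The match spans [0:6] → '"anpg"'.
Captured: group 1 = 'anpg'.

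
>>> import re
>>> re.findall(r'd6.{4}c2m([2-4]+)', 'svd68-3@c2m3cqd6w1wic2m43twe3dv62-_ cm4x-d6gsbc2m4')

['3', '43']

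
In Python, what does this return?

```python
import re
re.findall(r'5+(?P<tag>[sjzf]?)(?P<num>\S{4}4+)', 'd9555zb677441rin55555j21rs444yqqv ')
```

[('z', 'b67744'), ('j', '21rs444')]

The pattern matches one or more of a literal '5'; then optionally one of [sjzf] (captured as 'tag'); then exactly 4 of a non-whitespace character, then one or more of the literal '4' (captured as 'num').
Multiple groups make `findall` return tuples — one 2-tuple for each match.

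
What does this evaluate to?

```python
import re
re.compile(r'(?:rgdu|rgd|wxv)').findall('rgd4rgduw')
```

['rgd', 'rgdu']

Alternation tries branches left to right and keeps the first one that lets the overall match succeed at that position.
Walking the string: at [0:3] → 'rgd'; at [4:8] → 'rgdu'.
`findall` yields the raw match text (2 of them) because the pattern has no groups.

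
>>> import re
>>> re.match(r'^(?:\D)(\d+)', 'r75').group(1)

The match spans [0:3] → 'r75'.
Captured: group 1 = '75'.

'75'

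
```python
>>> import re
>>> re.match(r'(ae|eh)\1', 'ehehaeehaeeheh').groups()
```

The match spans [0:4] → 'eheh'.
Captured: group 1 = 'eh'.

('eh',)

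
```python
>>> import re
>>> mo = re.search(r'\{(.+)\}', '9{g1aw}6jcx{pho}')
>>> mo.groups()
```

The match spans [1:16] → '{g1aw}6jcx{pho}'.
Captured: group 1 = 'g1aw}6jcx{pho'.

('g1aw}6jcx{pho',)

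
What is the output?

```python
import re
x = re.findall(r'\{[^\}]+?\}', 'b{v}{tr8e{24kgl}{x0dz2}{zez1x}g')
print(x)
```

['{v}', '{tr8e{24kgl}', '{x0dz2}', '{zez1x}']

Matches: at [1:4] → '{v}'; at [4:16] → '{tr8e{24kgl}'; at [16:23] → '{x0dz2}'; at [23:30] → '{zez1x}'.
Since nothing is captured, `findall` lists the 4 matched substrings directly.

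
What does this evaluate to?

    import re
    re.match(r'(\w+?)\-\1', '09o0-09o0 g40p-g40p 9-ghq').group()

'09o0-09o0'

With `match`, the pattern is implicitly anchored at the beginning.
The match spans [0:9] → '09o0-09o0'.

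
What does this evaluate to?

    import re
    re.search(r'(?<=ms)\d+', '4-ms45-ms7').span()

(4, 6)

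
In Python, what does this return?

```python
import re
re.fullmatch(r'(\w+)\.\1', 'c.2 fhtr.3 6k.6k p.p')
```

None

For `fullmatch`, every character of the input must be accounted for by the pattern.
Here there's no way to consume every character, so the call returns None.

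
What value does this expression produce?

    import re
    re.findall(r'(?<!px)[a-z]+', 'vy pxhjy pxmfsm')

['vy', 'pxhjy', 'pxmfsm']

Because the assertion is negative and zero-width, positions next to the forbidden text are skipped.
With no groups in the pattern, `findall` gives back each whole match — 3 here.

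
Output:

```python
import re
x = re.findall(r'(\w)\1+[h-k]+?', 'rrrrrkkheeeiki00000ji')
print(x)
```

`\1` is not a pattern — it's the concrete string captured by group 1, re-applied verbatim.
Scanning left to right: at [0:6] match 'rrrrrk', group 1 = 'r'; at [8:12] match 'eeei', group 1 = 'e'; at [14:20] match '00000j', group 1 = '0'.
Because there's exactly one group, `findall` drops the full match and keeps group 1 from each hit.

['r', 'e', '0']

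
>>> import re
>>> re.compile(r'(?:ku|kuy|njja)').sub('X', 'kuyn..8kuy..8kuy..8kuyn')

'Xyn..8Xy..8Xy..8Xyn'

`|` is ordered: at each position the engine commits to the first alternative that works.
`sub` substitutes 'X' at each match site.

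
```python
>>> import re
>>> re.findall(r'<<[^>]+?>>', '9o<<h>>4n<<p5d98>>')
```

['<<h>>', '<<p5d98>>']

Scanning left to right: at [2:7] → '<<h>>'; at [9:18] → '<<p5d98>>'.
With no groups in the pattern, `findall` gives back each whole match — 2 here.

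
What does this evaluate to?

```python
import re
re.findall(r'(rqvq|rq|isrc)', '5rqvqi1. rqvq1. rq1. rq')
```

Alternation isn't longest-match — the leftmost alternative that fits at this position is chosen.
One capturing group, so `findall` returns just the captured substring from each match — 4 in all.

['rqvq', 'rqvq', 'rq', 'rq']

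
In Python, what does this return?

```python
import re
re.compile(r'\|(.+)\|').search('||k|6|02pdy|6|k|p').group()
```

`search` walks the string left to right and returns the first match it finds.
The match spans [0:16] → '||k|6|02pdy|6|k|'.
Captured: group 1 = '|k|6|02pdy|6|k'.

'||k|6|02pdy|6|k|'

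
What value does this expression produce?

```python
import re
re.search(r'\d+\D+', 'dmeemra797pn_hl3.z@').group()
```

'797pn_hl'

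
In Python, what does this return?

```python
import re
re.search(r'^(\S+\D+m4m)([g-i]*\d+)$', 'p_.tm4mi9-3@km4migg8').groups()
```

('p_.tm4mi9-3@km4m', 'igg8')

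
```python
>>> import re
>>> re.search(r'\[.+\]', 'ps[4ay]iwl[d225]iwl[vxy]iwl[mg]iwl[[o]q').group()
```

'[4ay]iwl[d225]iwl[vxy]iwl[mg]iwl[[o]'

The match spans [2:38] → '[4ay]iwl[d225]iwl[vxy]iwl[mg]iwl[[o]'.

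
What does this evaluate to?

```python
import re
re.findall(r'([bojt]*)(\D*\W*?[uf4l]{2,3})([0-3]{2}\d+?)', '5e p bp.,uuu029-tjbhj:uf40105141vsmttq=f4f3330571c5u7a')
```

[('', 'e p bp.,uuu', '029'), ('', '-tjbhj:uf4', '010'), ('', 'vsmttq=f4f', '333')]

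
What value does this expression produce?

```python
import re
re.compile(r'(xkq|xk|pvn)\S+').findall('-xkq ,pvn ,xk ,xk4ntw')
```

['xk', 'xk']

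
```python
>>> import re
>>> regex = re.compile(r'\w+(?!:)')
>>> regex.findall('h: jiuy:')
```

The negative lookahead/lookbehind blocks any match where the forbidden context is present.
Matches: at [3:6] → 'jiu'.
With no groups in the pattern, `findall` gives back each whole match — 1 here.

['jiu']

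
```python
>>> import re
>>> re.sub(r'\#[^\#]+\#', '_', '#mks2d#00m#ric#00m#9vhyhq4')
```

Every occurrence is swapped for '_'.

'_00m_00m#9vhyhq4'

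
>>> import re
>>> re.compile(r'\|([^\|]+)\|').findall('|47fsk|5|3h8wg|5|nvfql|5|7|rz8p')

Scanning left to right: at [0:7] match '|47fsk|', group 1 = '47fsk'; at [8:15] match '|3h8wg|', group 1 = '3h8wg'; at [16:23] match '|nvfql|', group 1 = 'nvfql'; at [24:27] match '|7|', group 1 = '7'.
Because there's exactly one group, `findall` drops the full match and keeps group 1 from each hit.

['47fsk', '3h8wg', 'nvfql', '7']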